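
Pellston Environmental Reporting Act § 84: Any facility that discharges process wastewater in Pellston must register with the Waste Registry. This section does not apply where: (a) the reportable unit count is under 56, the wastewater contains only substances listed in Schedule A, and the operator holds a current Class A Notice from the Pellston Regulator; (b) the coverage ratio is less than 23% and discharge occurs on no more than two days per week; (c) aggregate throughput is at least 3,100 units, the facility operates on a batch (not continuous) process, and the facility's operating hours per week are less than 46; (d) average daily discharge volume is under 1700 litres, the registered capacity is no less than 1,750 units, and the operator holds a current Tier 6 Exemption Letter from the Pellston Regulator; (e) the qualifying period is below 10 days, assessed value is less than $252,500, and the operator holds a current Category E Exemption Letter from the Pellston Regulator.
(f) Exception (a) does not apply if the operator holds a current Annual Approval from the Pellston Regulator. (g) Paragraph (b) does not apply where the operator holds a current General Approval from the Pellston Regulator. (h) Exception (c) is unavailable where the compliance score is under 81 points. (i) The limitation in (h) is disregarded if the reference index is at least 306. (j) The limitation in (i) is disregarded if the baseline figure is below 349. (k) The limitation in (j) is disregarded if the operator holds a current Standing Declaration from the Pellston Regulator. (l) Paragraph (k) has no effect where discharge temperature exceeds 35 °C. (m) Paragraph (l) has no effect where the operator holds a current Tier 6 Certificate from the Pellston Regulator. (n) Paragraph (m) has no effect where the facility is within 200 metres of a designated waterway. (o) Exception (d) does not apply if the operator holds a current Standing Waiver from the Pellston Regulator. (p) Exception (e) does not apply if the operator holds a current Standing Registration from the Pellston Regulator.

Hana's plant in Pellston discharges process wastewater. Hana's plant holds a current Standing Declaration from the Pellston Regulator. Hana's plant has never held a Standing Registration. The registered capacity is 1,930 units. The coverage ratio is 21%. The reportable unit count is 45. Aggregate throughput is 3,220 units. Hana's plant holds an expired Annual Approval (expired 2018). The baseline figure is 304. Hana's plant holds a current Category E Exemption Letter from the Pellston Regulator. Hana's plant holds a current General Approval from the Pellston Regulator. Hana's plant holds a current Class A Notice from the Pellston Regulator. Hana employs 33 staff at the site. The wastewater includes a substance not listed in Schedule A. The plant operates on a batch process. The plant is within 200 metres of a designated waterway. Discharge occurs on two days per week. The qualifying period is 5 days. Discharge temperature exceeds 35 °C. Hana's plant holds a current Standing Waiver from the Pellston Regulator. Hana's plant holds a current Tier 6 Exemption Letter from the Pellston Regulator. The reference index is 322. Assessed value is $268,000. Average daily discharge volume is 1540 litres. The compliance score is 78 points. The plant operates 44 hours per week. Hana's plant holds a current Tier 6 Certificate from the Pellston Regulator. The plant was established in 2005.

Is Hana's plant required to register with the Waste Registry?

Exception (a) fails — the wastewater includes a non-Schedule-A substance.
Exception (b) is satisfied on its face — the coverage ratio is 21%, less than the 23% limit; discharge occurs on no more than two days per week. Turning to paragraph (g): (g) is triggered — a current General Approval is held. Exception (b) does not apply.
Exception (c) is satisfied on its face — aggregate throughput is 3,220 units, meeting the 3,100 units threshold; the facility operates on a batch process; the facility's operating hours per week are 44, less than the 46 limit. However, paragraphs (h)–(n) must be considered: (h) operates — the compliance score is 78 points, under the 81 points limit. (i) would limit (h) — the reference index is 322, meeting the 306 threshold — but (j) sets (i) aside: (j) operates — the baseline figure is 304, below the 349 limit. (k) is triggered (a current Standing Declaration is held), but is displaced by (l): (l) is triggered — discharge temperature exceeds 35 °C. (m) would limit (l) — a current Tier 6 Certificate is held — but (n) sets (m) aside: (n) operates against (m): the plant is within 200 m of a designated waterway. So (c) is unavailable.
Exception (d): average daily discharge volume is 1540 litres, under the 1700 litres limit; the registered capacity is 1,930 units, meeting the 1,750 units threshold; a current Tier 6 Exemption Letter is held — every condition holds. Turning to paragraph (o): (o) operates against (d): a current Standing Waiver is held. Exception (d) does not apply.
Exception (e) requires that assessed value is less than $252,500; but assessed value is $268,000, not less than $252,500, so (e) is unavailable.
Every exception is unavailable, so the rule governs.

Yes — Hana's plant must register with the Waste Registry.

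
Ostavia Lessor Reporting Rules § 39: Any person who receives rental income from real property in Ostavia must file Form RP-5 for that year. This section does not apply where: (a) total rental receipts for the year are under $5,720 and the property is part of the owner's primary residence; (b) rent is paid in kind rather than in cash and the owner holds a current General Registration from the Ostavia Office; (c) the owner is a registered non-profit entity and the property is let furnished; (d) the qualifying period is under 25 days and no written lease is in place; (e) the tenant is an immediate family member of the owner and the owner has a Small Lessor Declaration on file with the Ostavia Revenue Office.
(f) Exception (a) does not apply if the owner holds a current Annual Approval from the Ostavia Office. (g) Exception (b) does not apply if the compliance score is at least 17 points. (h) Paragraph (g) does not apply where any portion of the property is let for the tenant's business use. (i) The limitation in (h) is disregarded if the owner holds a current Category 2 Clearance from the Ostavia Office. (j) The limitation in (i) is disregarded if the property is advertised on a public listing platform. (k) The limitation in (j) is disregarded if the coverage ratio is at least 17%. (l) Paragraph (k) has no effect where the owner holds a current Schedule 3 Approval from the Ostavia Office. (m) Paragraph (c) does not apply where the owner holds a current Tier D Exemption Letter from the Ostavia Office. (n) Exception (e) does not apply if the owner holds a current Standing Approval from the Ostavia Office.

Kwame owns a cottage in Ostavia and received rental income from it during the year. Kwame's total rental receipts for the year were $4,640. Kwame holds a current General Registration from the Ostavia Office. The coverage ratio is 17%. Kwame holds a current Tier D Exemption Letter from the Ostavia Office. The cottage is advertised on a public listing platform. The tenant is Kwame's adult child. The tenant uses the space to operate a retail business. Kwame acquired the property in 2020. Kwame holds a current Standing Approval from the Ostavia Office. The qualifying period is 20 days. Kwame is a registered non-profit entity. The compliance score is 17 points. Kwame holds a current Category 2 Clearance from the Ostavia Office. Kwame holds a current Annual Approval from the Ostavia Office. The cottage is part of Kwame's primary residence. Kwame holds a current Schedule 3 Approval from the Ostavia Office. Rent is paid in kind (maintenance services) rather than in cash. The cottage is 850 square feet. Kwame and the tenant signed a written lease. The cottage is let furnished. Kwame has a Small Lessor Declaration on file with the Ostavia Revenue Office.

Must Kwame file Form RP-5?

No — exception (b) applies; Kwame is not required to file Form RP-5.

Exception (a): total rental receipts for the year are $4,640, under the $5,720 limit; the cottage is part of the primary residence — every condition holds. But applying paragraph (f): (f) is engaged — a current Annual Approval is held. (a) is therefore removed.
Exception (b): rent is paid in kind; a current General Registration is held — every condition holds. As to paragraphs (g)–(l): (g) would limit (b) — the compliance score is 17 points, meeting the 17 points threshold — but (h) sets (g) aside: (h) operates — the space is let for business use. (i) applies (a current Category 2 Clearance is held), but is itself disapplied by (j): (j) is triggered — the property is publicly advertised. (k) is triggered (the coverage ratio is 17%, meeting the 17% threshold), but yields to (l): (l) applies — a current Schedule 3 Approval is held. So (b) applies.
Exception (c) is satisfied on its face — Kwame is a registered non-profit; the property is let furnished. Turning to paragraph (m): (m) operates against (c): a current Tier D Exemption Letter is held. Exception (c) does not apply.
Exception (d) fails — a written lease is in place.
Exception (e) is satisfied on its face — the tenant is an immediate family member; a Small Lessor Declaration is on file. However, paragraph (n) must be considered: (n) operates against (e): a current Standing Approval is held. So (e) is unavailable.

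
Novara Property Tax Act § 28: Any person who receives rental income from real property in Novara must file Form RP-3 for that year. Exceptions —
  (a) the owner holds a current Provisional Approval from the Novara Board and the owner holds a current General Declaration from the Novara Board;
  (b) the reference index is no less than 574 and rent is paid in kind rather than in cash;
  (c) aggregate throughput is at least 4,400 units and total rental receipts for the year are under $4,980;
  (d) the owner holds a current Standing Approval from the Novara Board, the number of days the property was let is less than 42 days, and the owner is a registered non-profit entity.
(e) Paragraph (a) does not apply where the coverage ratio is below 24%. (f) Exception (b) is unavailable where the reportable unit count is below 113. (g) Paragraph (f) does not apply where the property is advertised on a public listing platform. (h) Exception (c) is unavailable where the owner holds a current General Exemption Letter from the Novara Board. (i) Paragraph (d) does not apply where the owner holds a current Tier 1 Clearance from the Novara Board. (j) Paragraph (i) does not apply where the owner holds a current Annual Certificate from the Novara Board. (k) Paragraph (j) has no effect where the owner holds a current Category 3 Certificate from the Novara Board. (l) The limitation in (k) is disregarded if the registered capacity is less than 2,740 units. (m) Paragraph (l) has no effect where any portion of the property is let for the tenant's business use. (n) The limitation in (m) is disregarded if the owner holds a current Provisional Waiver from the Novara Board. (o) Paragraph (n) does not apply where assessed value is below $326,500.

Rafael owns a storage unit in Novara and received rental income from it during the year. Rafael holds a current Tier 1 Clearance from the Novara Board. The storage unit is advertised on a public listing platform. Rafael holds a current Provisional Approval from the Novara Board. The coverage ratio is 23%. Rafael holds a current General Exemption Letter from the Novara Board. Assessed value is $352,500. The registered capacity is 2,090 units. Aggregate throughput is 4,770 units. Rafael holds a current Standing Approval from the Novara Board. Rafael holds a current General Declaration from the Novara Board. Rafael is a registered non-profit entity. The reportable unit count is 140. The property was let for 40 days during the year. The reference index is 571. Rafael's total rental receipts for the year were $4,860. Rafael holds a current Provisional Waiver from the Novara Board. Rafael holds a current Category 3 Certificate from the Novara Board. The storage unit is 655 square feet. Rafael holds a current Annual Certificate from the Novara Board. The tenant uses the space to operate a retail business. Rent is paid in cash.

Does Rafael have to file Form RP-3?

No — exception (d) applies; Rafael is not required to file Form RP-3.

Exception (a): a current Provisional Approval is held; a current General Declaration is held — every condition holds. Turning to paragraph (e): (e) operates against (a): the coverage ratio is 23%, below the 24% limit. Exception (a) does not apply.
Exception (b) requires that the reference index is no less than 574; but the reference index is 571, short of 574, so (b) is unavailable.
Exception (c) is satisfied on its face — aggregate throughput is 4,770 units, meeting the 4,400 units threshold; total rental receipts for the year are $4,860, under the $4,980 limit. However, paragraph (h) must be considered: (h) is engaged — a current General Exemption Letter is held. Exception (c) does not apply.
Exception (d) is satisfied on its face — a current Standing Approval is held; the number of days the property was let is 40 days, less than the 42 days limit; Rafael is a registered non-profit. As to paragraphs (i)–(o): (i) applies (a current Tier 1 Clearance is held), but is set aside by (j): (j) applies — a current Annual Certificate is held. (k) is triggered (a current Category 3 Certificate is held), but is displaced by (l): (l) operates against (k): the registered capacity is 2,090 units, less than the 2,740 units limit. (m) would limit (l) — the space is let for business use — but (n) sets (m) aside: (n) operates against (m): a current Provisional Waiver is held. (o), which would lift (n), is inapplicable — assessed value is $352,500, not below $326,500. (d) remains available.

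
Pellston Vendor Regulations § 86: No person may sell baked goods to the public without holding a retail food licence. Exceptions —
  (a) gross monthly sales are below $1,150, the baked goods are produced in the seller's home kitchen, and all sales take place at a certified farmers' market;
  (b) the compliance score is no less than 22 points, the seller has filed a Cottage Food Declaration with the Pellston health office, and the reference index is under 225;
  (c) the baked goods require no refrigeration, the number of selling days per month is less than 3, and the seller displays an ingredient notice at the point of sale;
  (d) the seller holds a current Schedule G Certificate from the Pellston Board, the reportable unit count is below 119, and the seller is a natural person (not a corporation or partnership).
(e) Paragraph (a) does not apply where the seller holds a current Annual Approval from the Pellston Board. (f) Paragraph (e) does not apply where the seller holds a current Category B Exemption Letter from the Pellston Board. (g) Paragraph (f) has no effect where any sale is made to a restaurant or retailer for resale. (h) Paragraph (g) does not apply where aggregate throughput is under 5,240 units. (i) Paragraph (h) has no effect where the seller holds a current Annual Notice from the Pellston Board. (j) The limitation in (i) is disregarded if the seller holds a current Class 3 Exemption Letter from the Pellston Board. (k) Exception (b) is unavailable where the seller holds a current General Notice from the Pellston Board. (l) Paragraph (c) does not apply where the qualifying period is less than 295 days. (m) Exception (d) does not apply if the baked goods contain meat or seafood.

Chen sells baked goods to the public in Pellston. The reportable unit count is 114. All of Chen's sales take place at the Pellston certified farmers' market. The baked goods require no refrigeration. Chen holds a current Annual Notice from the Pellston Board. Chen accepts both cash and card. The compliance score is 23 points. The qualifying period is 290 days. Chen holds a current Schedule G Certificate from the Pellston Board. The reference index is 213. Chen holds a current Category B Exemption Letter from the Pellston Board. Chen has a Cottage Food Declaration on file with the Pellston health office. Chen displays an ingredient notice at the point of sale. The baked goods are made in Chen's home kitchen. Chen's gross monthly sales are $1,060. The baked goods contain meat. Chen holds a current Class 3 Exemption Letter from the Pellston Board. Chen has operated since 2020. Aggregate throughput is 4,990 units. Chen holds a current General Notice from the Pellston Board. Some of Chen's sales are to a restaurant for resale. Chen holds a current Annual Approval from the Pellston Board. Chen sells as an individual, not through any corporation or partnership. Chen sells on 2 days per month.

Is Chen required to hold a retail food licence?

No — exception (a) applies; Chen is not required to hold a retail food licence.

Exception (a): gross monthly sales are $1,060, below the $1,150 limit; the baked goods are home-kitchen produced; all sales are at a certified farmers' market — every condition holds. Considering the limiting provisions: (e) is triggered (a current Annual Approval is held), but is overridden by (f): (f) operates against (e): a current Category B Exemption Letter is held. (g) operates (some sales are to a restaurant for resale), but is overridden by (h): (h) is engaged — aggregate throughput is 4,990 units, under the 5,240 units limit. (i) would limit (h) — a current Annual Notice is held — but (j) sets (i) aside: (j) applies — a current Class 3 Exemption Letter is held. So (a) applies.
Exception (b): the compliance score is 23 points, meeting the 22 points threshold; a Cottage Food Declaration is on file; the reference index is 213, under the 225 limit — every condition holds. But applying paragraph (k): (k) is triggered — a current General Notice is held. (b) is therefore removed.
Exception (c) is satisfied on its face — the baked goods are shelf-stable; the number of selling days per month is 2, less than the 3 limit; an ingredient notice is displayed. However, paragraph (l) must be considered: (l) operates — the qualifying period is 290 days, less than the 295 days limit. (c) is therefore removed.
Exception (d) is satisfied on its face — a current Schedule G Certificate is held; the reportable unit count is 114, below the 119 limit; the seller is a natural person. But applying paragraph (m): (m) operates — the baked goods contain meat. (d) is therefore removed.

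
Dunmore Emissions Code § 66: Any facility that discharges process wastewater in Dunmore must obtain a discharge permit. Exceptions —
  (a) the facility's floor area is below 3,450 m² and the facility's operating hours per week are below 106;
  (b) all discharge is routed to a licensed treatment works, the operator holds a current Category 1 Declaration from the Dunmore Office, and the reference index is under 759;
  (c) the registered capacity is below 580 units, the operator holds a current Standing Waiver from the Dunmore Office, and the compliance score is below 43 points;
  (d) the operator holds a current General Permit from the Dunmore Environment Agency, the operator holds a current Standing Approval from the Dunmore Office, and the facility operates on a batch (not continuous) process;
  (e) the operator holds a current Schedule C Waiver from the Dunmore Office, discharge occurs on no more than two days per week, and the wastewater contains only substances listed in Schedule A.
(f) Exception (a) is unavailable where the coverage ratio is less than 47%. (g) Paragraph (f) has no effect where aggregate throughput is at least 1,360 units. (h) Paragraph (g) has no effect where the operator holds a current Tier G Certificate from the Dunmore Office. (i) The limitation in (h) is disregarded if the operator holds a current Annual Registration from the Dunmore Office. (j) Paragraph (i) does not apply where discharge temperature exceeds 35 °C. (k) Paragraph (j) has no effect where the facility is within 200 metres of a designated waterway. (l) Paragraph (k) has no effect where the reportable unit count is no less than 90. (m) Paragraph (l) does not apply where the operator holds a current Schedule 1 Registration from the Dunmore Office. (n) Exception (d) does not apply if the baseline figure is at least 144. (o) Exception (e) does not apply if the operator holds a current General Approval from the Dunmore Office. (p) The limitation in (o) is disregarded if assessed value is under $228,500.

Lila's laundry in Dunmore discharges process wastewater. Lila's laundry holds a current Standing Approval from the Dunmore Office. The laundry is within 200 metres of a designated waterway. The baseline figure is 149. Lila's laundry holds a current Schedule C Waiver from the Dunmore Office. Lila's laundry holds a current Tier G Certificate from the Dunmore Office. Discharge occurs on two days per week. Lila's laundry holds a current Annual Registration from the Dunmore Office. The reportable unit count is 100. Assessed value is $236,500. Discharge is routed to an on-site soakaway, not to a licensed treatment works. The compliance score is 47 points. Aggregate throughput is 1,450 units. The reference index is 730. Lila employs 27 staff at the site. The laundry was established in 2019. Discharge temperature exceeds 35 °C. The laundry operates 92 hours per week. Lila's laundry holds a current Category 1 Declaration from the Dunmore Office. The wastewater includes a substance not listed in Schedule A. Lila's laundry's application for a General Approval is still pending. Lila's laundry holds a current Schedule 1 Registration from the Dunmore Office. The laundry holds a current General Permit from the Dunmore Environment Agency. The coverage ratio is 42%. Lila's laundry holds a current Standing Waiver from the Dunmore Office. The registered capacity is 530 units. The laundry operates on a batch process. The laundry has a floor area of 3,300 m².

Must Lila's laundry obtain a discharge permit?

Exception (a) is satisfied on its face — the facility's floor area is 3,300 m², below the 3,450 m² limit; the facility's operating hours per week are 92, below the 106 limit. As to paragraphs (f)–(m): (f) would limit (a) — the coverage ratio is 42%, less than the 47% limit — but (g) sets (f) aside: (g) is triggered — aggregate throughput is 1,450 units, meeting the 1,360 units threshold. (h) would limit (g) — a current Tier G Certificate is held — but (i) sets (h) aside: (i) operates against (h): a current Annual Registration is held. (j) would limit (i) — discharge temperature exceeds 35 °C — but (k) sets (j) aside: (k) operates against (j): the laundry is within 200 m of a designated waterway. (l) operates (the reportable unit count is 100, meeting the 90 threshold), but is overridden by (m): (m) is triggered — a current Schedule 1 Registration is held. (a) remains available.
Exception (b) does not apply: discharge is not routed to a licensed treatment works.
Exception (c) fails — the compliance score is 47 points, not below 43 points.
Exception (d)'s conditions are all satisfied: a current General Permit is held; a current Standing Approval is held; the facility operates on a batch process. But: (n) applies — the baseline figure is 149, meeting the 144 threshold. So (d) is unavailable.
Exception (e) fails — the wastewater includes a non-Schedule-A substance.

No — exception (a) applies; Lila's laundry is not required to obtain a discharge permit.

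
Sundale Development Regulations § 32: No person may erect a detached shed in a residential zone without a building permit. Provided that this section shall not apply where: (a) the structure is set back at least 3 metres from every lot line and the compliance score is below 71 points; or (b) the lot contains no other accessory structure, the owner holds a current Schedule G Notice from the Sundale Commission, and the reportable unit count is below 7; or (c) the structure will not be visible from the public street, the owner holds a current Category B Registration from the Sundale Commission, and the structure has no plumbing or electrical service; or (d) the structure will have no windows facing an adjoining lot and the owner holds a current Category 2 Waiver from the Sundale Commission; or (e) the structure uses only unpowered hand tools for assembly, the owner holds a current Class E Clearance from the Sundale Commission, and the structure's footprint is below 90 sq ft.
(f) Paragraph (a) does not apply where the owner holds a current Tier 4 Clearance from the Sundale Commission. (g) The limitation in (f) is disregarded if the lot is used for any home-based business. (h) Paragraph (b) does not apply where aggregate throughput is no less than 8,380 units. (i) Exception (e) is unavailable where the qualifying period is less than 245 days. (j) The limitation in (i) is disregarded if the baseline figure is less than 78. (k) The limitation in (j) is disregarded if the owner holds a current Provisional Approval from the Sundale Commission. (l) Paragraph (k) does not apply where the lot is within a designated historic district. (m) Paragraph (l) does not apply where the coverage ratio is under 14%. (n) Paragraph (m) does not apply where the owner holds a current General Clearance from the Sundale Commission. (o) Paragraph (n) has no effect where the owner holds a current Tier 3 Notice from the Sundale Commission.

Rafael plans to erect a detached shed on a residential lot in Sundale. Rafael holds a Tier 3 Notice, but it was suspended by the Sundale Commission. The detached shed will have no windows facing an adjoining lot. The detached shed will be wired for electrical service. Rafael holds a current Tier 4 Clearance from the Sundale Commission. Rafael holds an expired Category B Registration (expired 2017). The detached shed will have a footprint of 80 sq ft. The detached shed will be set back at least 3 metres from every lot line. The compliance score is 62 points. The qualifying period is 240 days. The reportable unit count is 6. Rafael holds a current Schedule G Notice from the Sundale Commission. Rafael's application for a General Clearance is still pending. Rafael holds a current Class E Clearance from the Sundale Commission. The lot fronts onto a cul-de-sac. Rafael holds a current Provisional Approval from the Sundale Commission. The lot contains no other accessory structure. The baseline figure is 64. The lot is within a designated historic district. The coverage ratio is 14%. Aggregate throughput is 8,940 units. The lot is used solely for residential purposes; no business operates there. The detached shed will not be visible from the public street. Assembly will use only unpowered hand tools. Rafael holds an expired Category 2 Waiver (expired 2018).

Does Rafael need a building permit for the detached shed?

No — exception (e) applies; Rafael does not need a building permit.

Exception (a): the setback is at least 3 m on every side; the compliance score is 62 points, below the 71 points limit — every condition holds. However, paragraphs (f)–(g) must be considered: (f) applies — a current Tier 4 Clearance is held. (g) does not operate here (the lot is solely residential), so (f) stands. So (a) is unavailable.
Exception (b)'s conditions are all satisfied: the lot has no other accessory structure; a current Schedule G Notice is held; the reportable unit count is 6, below the 7 limit. Turning to paragraph (h): (h) operates against (b): aggregate throughput is 8,940 units, meeting the 8,380 units threshold. Exception (b) does not apply.
Exception (c) fails — no current Category B Registration is held.
Exception (d) fails — the Category 2 Waiver is not current.
Exception (e): assembly uses only hand tools; a current Class E Clearance is held; the structure's footprint is 80 sq ft, below the 90 sq ft limit — every condition holds. As to paragraphs (i)–(o): (i) would limit (e) — the qualifying period is 240 days, less than the 245 days limit — but (j) sets (i) aside: (j) is engaged — the baseline figure is 64, less than the 78 limit. (k) is engaged (a current Provisional Approval is held), but is set aside by (l): (l) operates against (k): the lot is in a historic district. (m), which would lift (l), is not engaged — the coverage ratio is 14%, not under 14%. Exception (e) stands.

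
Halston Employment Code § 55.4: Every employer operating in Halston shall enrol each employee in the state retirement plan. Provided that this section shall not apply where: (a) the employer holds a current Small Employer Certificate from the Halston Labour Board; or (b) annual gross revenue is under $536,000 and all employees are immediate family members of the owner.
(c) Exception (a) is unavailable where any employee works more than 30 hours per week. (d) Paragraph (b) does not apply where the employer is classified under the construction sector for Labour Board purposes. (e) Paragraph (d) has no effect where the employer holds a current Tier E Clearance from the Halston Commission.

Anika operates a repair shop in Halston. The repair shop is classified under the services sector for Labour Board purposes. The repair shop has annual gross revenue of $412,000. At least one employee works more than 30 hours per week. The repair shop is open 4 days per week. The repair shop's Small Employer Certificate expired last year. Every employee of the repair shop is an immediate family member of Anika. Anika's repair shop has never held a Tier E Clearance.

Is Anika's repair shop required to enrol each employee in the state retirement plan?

Exception (a) does not apply: the Small Employer Certificate has expired.
Exception (b) is satisfied on its face — annual gross revenue is $412,000, under the $536,000 limit; every employee is an immediate family member. Applying paragraphs (d)–(e): (d) does not operate here — the repair shop is classified under the services sector. Exception (b) stands.

No — exception (b) applies; Anika's repair shop is not required to enrol each employee in the state retirement plan.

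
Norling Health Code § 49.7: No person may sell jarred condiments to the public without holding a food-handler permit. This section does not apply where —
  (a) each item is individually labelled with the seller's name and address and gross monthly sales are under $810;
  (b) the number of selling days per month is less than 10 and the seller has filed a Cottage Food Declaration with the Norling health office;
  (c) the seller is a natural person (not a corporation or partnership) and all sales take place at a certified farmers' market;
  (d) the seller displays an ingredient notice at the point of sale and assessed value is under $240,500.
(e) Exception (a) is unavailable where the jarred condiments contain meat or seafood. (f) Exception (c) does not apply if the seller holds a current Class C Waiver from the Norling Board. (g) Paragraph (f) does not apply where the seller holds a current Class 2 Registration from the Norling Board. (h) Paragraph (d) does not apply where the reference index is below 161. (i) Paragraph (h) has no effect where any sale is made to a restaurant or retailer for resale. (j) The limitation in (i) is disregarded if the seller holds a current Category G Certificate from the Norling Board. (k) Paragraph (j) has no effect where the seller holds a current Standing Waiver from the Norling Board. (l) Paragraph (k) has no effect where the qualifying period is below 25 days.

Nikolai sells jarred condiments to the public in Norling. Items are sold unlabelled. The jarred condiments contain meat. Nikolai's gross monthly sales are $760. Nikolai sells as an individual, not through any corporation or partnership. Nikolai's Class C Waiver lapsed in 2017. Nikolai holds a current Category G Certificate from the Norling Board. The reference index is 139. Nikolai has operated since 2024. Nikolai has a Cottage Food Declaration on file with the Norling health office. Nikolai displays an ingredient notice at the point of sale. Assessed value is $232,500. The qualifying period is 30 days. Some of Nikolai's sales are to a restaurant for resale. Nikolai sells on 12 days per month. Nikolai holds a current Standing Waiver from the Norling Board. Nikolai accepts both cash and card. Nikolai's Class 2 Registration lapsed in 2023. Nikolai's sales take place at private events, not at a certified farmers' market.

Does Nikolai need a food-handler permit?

No — exception (d) applies; Nikolai is not required to hold a food-handler permit.

Exception (a) does not apply: items are sold unlabelled.
Exception (b) fails — the number of selling days per month is 12, not less than 10.
Exception (c) does not apply: sales are at private events, not a certified farmers' market.
Exception (d): an ingredient notice is displayed; assessed value is $232,500, under the $240,500 limit — every condition holds. As to paragraphs (h)–(l): (h) operates (the reference index is 139, below the 161 limit), but is set aside by (i): (i) is triggered — some sales are to a restaurant for resale. (j) would limit (i) — a current Category G Certificate is held — but (k) sets (j) aside: (k) operates against (j): a current Standing Waiver is held. (l) does not operate here (the qualifying period is 30 days, not below 25 days), so (k) stands. (d) remains available.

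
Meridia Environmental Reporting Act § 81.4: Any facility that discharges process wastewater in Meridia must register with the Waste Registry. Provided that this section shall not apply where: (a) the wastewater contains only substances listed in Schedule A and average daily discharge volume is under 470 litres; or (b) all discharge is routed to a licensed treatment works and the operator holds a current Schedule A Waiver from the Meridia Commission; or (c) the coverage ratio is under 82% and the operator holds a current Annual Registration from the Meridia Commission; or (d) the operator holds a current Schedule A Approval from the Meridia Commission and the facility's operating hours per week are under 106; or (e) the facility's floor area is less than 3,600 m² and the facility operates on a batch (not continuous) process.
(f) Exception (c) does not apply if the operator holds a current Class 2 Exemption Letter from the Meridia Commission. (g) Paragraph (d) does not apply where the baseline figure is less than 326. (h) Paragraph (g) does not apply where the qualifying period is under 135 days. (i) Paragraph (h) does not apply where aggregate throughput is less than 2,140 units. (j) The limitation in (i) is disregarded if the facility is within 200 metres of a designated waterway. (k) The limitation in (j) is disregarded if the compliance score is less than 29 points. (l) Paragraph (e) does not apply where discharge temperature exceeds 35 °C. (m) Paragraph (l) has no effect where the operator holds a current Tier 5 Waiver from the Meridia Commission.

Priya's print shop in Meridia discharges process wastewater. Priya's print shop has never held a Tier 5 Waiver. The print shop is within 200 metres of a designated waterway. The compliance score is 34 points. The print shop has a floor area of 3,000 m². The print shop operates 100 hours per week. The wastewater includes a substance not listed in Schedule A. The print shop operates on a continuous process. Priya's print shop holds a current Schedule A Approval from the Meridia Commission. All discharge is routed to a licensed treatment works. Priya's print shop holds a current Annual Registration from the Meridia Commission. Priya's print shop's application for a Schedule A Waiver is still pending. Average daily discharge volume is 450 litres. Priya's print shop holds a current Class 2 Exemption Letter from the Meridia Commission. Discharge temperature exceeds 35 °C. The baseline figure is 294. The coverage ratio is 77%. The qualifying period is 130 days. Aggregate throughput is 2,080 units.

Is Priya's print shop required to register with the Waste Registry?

Exception (a) does not apply: the wastewater includes a non-Schedule-A substance.
Exception (b) fails — there is no Schedule A Waiver in force.
Exception (c)'s conditions are all satisfied: the coverage ratio is 77%, under the 82% limit; a current Annual Registration is held. But applying paragraph (f): (f) applies — a current Class 2 Exemption Letter is held. Exception (c) does not apply.
Exception (d): a current Schedule A Approval is held; the facility's operating hours per week are 100, under the 106 limit — every condition holds. Under paragraphs (g)–(k): (g) would limit (d) — the baseline figure is 294, less than the 326 limit — but (h) sets (g) aside: (h) operates — the qualifying period is 130 days, under the 135 days limit. (i) would limit (h) — aggregate throughput is 2,080 units, less than the 2,140 units limit — but (j) sets (i) aside: (j) operates — the print shop is within 200 m of a designated waterway. (k) is inapplicable (the compliance score is 34 points, not less than 29 points), so (j) stands. So (d) applies.
Exception (e) fails — the facility operates on a continuous process.

No — exception (d) applies; Priya's print shop is not required to register with the Waste Registry.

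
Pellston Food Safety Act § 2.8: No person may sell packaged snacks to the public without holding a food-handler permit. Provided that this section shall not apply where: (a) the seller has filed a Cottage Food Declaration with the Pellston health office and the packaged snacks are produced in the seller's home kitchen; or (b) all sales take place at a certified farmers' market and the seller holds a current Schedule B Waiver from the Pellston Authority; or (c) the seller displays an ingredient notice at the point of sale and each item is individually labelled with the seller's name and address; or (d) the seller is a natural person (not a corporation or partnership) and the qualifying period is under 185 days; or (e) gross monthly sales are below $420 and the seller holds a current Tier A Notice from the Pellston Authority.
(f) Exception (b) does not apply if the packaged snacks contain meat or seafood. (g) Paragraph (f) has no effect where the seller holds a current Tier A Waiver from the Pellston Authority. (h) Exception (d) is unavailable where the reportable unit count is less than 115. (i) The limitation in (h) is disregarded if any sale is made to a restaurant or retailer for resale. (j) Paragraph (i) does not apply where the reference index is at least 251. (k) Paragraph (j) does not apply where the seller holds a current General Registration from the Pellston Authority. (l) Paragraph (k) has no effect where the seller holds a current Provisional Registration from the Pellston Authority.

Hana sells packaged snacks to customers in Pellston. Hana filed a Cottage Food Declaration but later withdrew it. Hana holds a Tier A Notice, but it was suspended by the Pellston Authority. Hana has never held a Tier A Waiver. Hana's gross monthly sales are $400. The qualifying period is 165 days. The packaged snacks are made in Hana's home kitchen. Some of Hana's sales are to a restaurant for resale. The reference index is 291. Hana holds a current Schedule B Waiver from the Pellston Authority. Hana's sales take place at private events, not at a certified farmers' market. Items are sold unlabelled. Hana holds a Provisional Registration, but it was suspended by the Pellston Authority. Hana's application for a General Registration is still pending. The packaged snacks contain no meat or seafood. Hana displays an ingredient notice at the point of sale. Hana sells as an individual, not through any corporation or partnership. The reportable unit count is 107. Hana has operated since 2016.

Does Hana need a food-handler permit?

Exception (a) fails — the Cottage Food Declaration was withdrawn.
Exception (b) fails — sales are at private events, not a certified farmers' market.
Exception (c) fails — items are sold unlabelled.
All of (d)'s requirements are met (the seller is a natural person; the qualifying period is 165 days, under the 185 days limit). But: (h) is engaged — the reportable unit count is 107, less than the 115 limit. (i) would limit (h) — some sales are to a restaurant for resale — but (j) sets (i) aside: (j) operates against (i): the reference index is 291, meeting the 251 threshold. (k) is not engaged (no current General Registration is held), so (j) stands. So (d) is unavailable.
Exception (e) fails — there is no Tier A Notice in force.
No exception applies. The general rule governs.

Yes — Hana must hold a food-handler permit.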